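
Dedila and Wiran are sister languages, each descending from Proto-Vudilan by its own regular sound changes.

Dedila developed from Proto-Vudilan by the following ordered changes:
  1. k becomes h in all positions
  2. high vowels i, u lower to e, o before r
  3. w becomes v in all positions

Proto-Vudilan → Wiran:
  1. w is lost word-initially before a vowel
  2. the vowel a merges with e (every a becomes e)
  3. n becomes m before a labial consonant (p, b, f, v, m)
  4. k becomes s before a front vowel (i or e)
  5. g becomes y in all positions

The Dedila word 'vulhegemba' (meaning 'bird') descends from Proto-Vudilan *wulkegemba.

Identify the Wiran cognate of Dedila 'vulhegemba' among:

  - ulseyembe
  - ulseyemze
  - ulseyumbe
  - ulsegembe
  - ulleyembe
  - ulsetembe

Wiran: *wulkegemba > ulkegemba > ulkegembe > ulsegembe > ulseyembe  (by glide loss, vowel merger, palatalisation, unconditioned shift)
Only 'ulseyembe' matches the regular Wiran development of *wulkegemba.

ulseyembe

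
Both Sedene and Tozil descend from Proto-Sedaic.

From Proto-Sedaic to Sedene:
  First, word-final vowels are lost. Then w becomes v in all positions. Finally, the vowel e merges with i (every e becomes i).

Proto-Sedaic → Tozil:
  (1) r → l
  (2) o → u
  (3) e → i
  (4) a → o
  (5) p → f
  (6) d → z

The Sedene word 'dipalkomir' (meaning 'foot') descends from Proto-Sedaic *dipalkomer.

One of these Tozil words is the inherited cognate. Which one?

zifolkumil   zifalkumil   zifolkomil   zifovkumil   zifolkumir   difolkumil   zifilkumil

zifolkumil

Tozil: *dipalkomer > dipalkomel > dipalkumel > dipalkumil > dipolkumil > difolkumil > zifolkumil  (by unconditioned shift, vowel merger, vowel merger, vowel merger, unconditioned shift, unconditioned shift)
Only 'zifolkumil' matches the regular Tozil development of *dipalkomer.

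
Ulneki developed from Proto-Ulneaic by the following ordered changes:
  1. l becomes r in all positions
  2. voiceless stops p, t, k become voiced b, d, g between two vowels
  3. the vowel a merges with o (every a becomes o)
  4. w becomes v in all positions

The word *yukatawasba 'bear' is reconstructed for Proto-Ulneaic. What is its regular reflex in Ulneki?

Ulneki: start from *yukatawasba.
  rule 1: no change — yukatawasba
  rule 2 (intervocalic voicing): yukatawasba → yugadawasba
  rule 3 (vowel merger): yugadawasba → yugodowosbo
  rule 4 (unconditioned shift): yugodowosbo → yugodovosbo
  ⇒ Ulneki yugodovosbo

yugodovosbo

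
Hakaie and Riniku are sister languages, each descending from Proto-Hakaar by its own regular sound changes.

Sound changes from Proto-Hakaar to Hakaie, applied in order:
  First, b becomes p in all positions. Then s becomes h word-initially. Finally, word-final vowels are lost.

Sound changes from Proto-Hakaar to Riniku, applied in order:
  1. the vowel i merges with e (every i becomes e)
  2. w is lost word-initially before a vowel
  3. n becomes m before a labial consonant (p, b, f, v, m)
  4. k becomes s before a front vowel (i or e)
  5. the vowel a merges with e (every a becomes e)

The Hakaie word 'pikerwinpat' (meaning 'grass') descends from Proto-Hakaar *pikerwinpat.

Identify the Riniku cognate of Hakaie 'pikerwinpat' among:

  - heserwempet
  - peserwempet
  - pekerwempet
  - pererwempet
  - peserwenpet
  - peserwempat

peserwempet

Riniku: *pikerwinpat
  pikerwinpat → pekerwenpat   [vowel merger]
  pekerwenpat (rule 2 does not apply)
  pekerwenpat → pekerwempat   [nasal place assimilation]
  pekerwempat → peserwempat   [palatalisation]
  peserwempat → peserwempet   [vowel merger]
  giving Riniku peserwempet.
Among the options, 'peserwempet' alone shows every Riniku change applied in order.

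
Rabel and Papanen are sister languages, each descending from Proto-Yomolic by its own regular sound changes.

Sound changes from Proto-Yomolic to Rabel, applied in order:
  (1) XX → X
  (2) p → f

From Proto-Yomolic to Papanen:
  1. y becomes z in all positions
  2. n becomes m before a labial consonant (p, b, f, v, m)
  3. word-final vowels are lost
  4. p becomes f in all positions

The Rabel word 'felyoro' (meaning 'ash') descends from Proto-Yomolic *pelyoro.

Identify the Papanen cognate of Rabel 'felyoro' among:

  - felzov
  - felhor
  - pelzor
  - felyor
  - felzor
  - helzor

Papanen: start from *pelyoro.
  rule 1 (unconditioned shift): pelyoro → pelzoro
  rule 2: no change — pelzoro
  rule 3 (apocope): pelzoro → pelzor
  rule 4 (unconditioned shift): pelzor → felzor
  ⇒ Papanen felzor
Among the options, 'felzor' alone shows every Papanen change applied in order.

felzor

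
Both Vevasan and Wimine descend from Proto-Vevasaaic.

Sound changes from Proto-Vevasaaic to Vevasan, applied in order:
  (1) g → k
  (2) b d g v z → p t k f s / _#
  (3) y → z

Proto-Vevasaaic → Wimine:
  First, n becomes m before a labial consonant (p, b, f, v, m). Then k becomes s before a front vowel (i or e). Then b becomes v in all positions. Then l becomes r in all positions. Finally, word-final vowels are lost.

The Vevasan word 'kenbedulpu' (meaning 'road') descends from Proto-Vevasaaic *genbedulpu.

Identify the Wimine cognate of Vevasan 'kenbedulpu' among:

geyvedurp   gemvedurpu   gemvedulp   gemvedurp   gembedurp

Wimine: *genbedulpu
  genbedulpu → gembedulpu   [nasal place assimilation]
  gembedulpu (rule 2 does not apply)
  gembedulpu → gemvedulpu   [unconditioned shift]
  gemvedulpu → gemvedurpu   [unconditioned shift]
  gemvedurpu → gemvedurp   [apocope]
  giving Wimine gemvedurp.
Only 'gemvedurp' matches the regular Wimine development of *genbedulpu.

gemvedurp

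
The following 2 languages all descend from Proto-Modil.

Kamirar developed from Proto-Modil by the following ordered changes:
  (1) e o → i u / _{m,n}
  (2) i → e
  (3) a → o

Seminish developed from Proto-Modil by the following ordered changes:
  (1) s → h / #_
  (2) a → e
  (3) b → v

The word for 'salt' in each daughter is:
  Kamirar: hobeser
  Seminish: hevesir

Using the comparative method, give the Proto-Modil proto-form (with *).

*habesir

Position 6: Kamirar has e, Seminish has i. Seminish preserves i here (none of its changes turn any other segment into i), so the proto-segment is *i.
Position 3: Kamirar has b, Seminish has v. Kamirar preserves b here (none of its changes turn any other segment into b), so the proto-segment is *b.
Continuing position by position gives *habesir; check it forward:
Kamirar: start from *habesir.
  rule 1: no change — habesir
  rule 2 (vowel merger): habesir → habeser
  rule 3 (vowel merger): habeser → hobeser
  ⇒ Kamirar hobeser
Seminish: *habesir
  habesir (rule 1 does not apply)
  habesir → hebesir   [vowel merger]
  hebesir → hevesir   [unconditioned shift]
  giving Seminish hevesir.
*habesir is the unique common source.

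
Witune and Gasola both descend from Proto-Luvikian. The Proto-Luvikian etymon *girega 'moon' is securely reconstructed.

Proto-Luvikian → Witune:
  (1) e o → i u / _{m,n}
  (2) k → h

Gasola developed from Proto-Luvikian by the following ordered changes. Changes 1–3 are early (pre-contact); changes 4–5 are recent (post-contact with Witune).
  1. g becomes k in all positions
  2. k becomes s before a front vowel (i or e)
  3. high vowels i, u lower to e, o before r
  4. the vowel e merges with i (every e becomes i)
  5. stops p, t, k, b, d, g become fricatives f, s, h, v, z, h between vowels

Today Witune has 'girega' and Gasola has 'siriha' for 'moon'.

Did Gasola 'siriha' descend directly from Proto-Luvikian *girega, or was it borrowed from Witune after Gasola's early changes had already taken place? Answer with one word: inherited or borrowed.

inherited

If inherited, *girega would pass through all of Gasola's changes:
Gasola: start from *girega.
  rule 1 (unconditioned shift): girega → kireka
  rule 2 (palatalisation): kireka → sireka
  rule 3 (pre-rhotic lowering): sireka → sereka
  rule 4 (vowel merger): sereka → sirika
  rule 5 (intervocalic lenition): sirika → siriha
  ⇒ Gasola siriha
If borrowed from Witune 'girega' after the early changes, it would undergo only the recent ones:
  rule 4 (vowel merger): girega → giriga
  rule 5 (intervocalic lenition): giriga → giriha
  ⇒ as a loan: giriha
Gasola 'siriha' matches the inherited outcome exactly, so it is an inherited cognate, not a loan.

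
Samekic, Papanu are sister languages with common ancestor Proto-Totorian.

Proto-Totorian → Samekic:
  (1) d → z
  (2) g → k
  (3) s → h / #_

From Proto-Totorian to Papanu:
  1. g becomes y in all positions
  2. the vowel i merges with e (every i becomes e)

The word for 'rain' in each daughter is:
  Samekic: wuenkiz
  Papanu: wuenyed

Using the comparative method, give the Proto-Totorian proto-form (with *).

Position 6: Samekic has i, Papanu has e. Samekic preserves i here (none of its changes turn any other segment into i), so the proto-segment is *i.
Position 5: Samekic has k, Papanu has y. Taking the neighbouring segments as reconstructed: Samekic k could go back to *k or *g; Papanu y could go back to *g or *y — the one source consistent with every daughter is *g.
Verify the candidate proto-form against each daughter:
Samekic: start from *wuengid.
  rule 1 (unconditioned shift): wuengid → wuengiz
  rule 2 (unconditioned shift): wuengiz → wuenkiz
  rule 3: no change — wuenkiz
  ⇒ Samekic wuenkiz
Papanu: *wuengid
  wuengid → wuenyid   [unconditioned shift]
  wuenyid → wuenyed   [vowel merger]
  giving Papanu wuenyed.
Only *wuengid yields all of Samekic wuenkiz, Papanu wuenyed.

*wuengid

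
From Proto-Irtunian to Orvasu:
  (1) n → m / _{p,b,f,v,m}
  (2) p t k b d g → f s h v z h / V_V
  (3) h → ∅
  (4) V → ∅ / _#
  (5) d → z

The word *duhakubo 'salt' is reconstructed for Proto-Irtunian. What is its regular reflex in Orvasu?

Orvasu: start from *duhakubo.
  rule 1: no change — duhakubo
  rule 2 (intervocalic lenition): duhakubo → duhahuvo
  rule 3 (h-loss): duhahuvo → duauvo
  rule 4 (apocope): duauvo → duauv
  rule 5 (unconditioned shift): duauv → zuauv
  ⇒ Orvasu zuauv

zuauv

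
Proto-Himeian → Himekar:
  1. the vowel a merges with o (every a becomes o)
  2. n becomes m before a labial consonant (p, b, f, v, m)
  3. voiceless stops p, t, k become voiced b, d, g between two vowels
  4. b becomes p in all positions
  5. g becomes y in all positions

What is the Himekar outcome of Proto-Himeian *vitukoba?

viduyopo

Himekar: *vitukoba
  vitukoba → vitukobo   [vowel merger]
  vitukobo (rule 2 does not apply)
  vitukobo → vidugobo   [intervocalic voicing]
  vidugobo → vidugopo   [unconditioned shift]
  vidugopo → viduyopo   [unconditioned shift]
  giving Himekar viduyopo.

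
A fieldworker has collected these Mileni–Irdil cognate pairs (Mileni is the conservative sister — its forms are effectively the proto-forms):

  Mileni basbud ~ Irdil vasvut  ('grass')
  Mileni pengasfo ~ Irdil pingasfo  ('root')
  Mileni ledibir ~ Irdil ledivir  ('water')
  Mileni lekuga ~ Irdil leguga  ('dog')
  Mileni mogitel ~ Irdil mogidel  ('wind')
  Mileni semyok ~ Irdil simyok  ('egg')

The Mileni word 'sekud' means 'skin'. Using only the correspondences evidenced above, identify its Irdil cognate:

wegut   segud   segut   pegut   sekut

segut

lekuga ~ leguga — Mileni k corresponds to Irdil g between vowels (before a back vowel).
basbud ~ vasvut — Mileni d corresponds to Irdil t word-finally.
Applying these to Mileni 'sekud':
  sekud → segud   (k→g between vowels (before a back vowel))
  segud → segut   (d→t word-finally)
So the Irdil cognate is 'segut'.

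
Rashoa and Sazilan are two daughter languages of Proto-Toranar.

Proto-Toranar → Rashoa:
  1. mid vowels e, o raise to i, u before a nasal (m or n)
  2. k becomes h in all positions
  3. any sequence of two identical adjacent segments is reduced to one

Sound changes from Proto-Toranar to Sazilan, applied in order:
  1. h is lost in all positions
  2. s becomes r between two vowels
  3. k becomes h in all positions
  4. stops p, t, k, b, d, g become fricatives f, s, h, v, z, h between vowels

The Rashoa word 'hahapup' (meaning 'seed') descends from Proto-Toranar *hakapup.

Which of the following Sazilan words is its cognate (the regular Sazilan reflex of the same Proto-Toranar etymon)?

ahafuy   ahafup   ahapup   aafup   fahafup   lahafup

ahafup

Sazilan: *hakapup
  hakapup → akapup   [h-loss]
  akapup (rule 2 does not apply)
  akapup → ahapup   [unconditioned shift]
  ahapup → ahafup   [intervocalic lenition]
  giving Sazilan ahafup.
Among the options, 'ahafup' alone shows every Sazilan change applied in order.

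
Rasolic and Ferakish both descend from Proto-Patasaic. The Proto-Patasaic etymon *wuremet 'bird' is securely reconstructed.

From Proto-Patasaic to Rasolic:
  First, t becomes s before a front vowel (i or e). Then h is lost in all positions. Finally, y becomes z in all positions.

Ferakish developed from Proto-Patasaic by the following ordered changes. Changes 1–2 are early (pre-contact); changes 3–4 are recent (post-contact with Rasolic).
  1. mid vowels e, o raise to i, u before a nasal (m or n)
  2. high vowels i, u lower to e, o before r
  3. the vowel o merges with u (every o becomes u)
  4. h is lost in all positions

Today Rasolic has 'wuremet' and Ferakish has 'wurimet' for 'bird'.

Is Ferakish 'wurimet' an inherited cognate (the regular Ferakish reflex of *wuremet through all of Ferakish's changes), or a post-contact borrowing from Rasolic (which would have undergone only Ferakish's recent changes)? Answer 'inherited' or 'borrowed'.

If inherited, *wuremet would pass through all of Ferakish's changes:
Ferakish: *wuremet > wurimet > worimet > wurimet  (by pre-nasal raising, pre-rhotic lowering, vowel merger)
If borrowed from Rasolic 'wuremet' after the early changes, it would undergo only the recent ones:
  rule 3 (vowel merger): no change (wuremet)
  rule 4 (h-loss): no change (wuremet)
  ⇒ as a loan: wuremet
Ferakish 'wurimet' matches the inherited outcome exactly, so it is an inherited cognate, not a loan.

inherited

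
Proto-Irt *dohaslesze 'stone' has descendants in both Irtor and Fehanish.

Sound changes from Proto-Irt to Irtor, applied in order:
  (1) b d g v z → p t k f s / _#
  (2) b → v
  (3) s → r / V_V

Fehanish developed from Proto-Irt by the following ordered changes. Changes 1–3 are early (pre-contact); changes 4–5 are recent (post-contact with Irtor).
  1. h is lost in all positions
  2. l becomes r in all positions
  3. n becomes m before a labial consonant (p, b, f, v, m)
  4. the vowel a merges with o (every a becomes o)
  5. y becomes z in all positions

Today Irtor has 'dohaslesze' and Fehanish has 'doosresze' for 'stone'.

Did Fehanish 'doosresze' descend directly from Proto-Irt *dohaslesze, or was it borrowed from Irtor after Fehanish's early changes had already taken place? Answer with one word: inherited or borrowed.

inherited

If inherited, *dohaslesze would pass through all of Fehanish's changes:
Fehanish: start from *dohaslesze.
  rule 1 (h-loss): dohaslesze → doaslesze
  rule 2 (unconditioned shift): doaslesze → doasresze
  rule 3: no change — doasresze
  rule 4 (vowel merger): doasresze → doosresze
  rule 5: no change — doosresze
  ⇒ Fehanish doosresze
If borrowed from Irtor 'dohaslesze' after the early changes, it would undergo only the recent ones:
  rule 4 (vowel merger): dohaslesze → dohoslesze
  rule 5 (unconditioned shift): no change (dohoslesze)
  ⇒ as a loan: dohoslesze
Fehanish 'doosresze' matches the inherited outcome exactly, so it is an inherited cognate, not a loan.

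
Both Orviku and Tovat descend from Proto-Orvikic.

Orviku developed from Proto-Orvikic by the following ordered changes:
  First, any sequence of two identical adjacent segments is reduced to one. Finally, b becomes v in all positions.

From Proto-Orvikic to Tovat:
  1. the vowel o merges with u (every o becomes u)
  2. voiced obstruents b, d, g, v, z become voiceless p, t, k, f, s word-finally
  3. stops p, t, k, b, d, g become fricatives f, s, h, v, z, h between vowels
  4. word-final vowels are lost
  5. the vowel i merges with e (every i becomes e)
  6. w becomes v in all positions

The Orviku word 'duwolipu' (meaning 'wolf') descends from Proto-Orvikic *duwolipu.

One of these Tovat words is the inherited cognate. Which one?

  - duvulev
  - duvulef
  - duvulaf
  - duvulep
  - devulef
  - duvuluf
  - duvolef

duvulef

Tovat: *duwolipu
  duwolipu → duwulipu   [vowel merger]
  duwulipu (rule 2 does not apply)
  duwulipu → duwulifu   [intervocalic lenition]
  duwulifu → duwulif   [apocope]
  duwulif → duwulef   [vowel merger]
  duwulef → duvulef   [unconditioned shift]
  giving Tovat duvulef.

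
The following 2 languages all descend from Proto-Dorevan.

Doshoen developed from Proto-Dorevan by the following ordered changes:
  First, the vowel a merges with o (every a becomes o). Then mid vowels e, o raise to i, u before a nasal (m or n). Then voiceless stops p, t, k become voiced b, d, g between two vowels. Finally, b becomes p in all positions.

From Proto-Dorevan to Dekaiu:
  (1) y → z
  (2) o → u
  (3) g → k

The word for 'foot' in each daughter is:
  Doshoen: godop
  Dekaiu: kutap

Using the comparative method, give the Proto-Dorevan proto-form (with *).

Position 4: Doshoen has o, Dekaiu has a. Dekaiu preserves a here (none of its changes turn any other segment into a), so the proto-segment is *a.
Position 3: Doshoen has d, Dekaiu has t. Dekaiu preserves t here (none of its changes turn any other segment into t), so the proto-segment is *t.
Position 1: Doshoen has g, Dekaiu has k. Taking the neighbouring segments as reconstructed: Doshoen g can only go back to *g; Dekaiu k could go back to *k or *g — the one source consistent with every daughter is *g.
Continuing position by position gives *gotap; check it forward:
Doshoen: start from *gotap.
  rule 1 (vowel merger): gotap → gotop
  rule 2: no change — gotop
  rule 3 (intervocalic voicing): gotop → godop
  rule 4: no change — godop
  ⇒ Doshoen godop
Dekaiu: *gotap
  gotap (rule 1 does not apply)
  gotap → gutap   [vowel merger]
  gutap → kutap   [unconditioned shift]
  giving Dekaiu kutap.
Only *gotap yields all of Doshoen godop, Dekaiu kutap.

*gotap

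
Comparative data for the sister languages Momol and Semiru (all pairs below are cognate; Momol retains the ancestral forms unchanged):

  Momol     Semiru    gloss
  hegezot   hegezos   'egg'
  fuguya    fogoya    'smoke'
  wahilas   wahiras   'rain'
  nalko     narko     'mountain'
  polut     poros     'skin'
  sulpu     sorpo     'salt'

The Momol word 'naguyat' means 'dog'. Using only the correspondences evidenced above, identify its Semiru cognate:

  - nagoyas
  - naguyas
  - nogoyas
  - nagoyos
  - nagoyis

fuguya ~ fogoya, polut ~ poros — Momol u corresponds to Semiru o after a consonant, before a consonant other than r, m, n, p, b, f, v.
hegezot ~ hegezos, polut ~ poros — Momol t corresponds to Semiru s word-finally.
Applying these to Momol 'naguyat':
  naguyat → nagoyat   (u→o after a consonant, before a consonant other than r, m, n, p, b, f, v)
  nagoyat → nagoyas   (t→s word-finally)
So the Semiru cognate is 'nagoyas'.

nagoyas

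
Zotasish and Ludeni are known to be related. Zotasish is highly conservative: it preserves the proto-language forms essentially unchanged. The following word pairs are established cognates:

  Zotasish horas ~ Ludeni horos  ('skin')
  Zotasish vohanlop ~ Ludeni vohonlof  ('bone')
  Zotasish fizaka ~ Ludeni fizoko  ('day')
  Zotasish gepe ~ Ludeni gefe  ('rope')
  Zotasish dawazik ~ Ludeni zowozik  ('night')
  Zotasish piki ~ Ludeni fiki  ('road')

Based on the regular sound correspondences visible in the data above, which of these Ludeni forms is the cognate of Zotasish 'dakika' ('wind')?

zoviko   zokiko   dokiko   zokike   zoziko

dawazik ~ zowozik — Zotasish d corresponds to Ludeni z word-initially before a back vowel.
horas ~ horos, fizaka ~ fizoko — Zotasish a corresponds to Ludeni o after a consonant, before a consonant other than r, m, n, p, b, f, v.
fizaka ~ fizoko — Zotasish a corresponds to Ludeni o word-finally.
Applying these to Zotasish 'dakika':
  dakika → zakika   (d→z word-initially before a back vowel)
  zakika → zokika   (a→o after a consonant, before a consonant other than r, m, n, p, b, f, v)
  zokika → zokiko   (a→o word-finally)
So the Ludeni cognate is 'zokiko'.

zokiko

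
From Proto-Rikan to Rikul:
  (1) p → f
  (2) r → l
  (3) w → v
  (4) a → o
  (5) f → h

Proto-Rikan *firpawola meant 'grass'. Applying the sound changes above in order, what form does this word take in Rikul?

Rikul: *firpawola
  firpawola → firfawola   [unconditioned shift]
  firfawola → filfawola   [unconditioned shift]
  filfawola → filfavola   [unconditioned shift]
  filfavola → filfovolo   [vowel merger]
  filfovolo → hilhovolo   [unconditioned shift]
  giving Rikul hilhovolo.

hilhovolo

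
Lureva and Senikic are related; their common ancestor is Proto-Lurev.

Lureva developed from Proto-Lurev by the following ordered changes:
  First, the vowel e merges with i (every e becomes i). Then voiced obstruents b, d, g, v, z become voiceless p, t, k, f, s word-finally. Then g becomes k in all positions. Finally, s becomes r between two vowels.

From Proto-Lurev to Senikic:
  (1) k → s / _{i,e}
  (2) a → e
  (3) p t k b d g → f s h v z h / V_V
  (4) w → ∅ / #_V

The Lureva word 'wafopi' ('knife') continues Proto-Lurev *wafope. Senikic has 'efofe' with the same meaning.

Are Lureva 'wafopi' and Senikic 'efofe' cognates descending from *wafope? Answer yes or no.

Derive the expected Senikic reflex of *wafope:
Senikic: *wafope
  wafope (rule 1 does not apply)
  wafope → wefope   [vowel merger]
  wefope → wefofe   [intervocalic lenition]
  wefofe → efofe   [glide loss]
  giving Senikic efofe.
Senikic 'efofe' matches the regular reflex exactly, so the pair is cognate.

yes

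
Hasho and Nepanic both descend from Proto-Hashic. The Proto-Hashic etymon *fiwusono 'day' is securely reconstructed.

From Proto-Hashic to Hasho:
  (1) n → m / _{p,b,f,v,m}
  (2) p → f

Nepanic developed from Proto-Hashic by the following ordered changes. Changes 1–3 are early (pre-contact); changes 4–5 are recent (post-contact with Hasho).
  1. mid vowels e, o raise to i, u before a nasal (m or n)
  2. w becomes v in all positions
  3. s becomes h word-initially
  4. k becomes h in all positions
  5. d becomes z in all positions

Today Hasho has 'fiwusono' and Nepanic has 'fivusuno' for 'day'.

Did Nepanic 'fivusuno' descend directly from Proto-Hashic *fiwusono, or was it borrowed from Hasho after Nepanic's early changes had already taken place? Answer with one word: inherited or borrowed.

If inherited, *fiwusono would pass through all of Nepanic's changes:
Nepanic: start from *fiwusono.
  rule 1 (pre-nasal raising): fiwusono → fiwusuno
  rule 2 (unconditioned shift): fiwusuno → fivusuno
  rule 3: no change — fivusuno
  rule 4: no change — fivusuno
  rule 5: no change — fivusuno
  ⇒ Nepanic fivusuno
If borrowed from Hasho 'fiwusono' after the early changes, it would undergo only the recent ones:
  rule 4 (unconditioned shift): no change (fiwusono)
  rule 5 (unconditioned shift): no change (fiwusono)
  ⇒ as a loan: fiwusono
Nepanic 'fivusuno' matches the inherited outcome exactly, so it is an inherited cognate, not a loan.

inherited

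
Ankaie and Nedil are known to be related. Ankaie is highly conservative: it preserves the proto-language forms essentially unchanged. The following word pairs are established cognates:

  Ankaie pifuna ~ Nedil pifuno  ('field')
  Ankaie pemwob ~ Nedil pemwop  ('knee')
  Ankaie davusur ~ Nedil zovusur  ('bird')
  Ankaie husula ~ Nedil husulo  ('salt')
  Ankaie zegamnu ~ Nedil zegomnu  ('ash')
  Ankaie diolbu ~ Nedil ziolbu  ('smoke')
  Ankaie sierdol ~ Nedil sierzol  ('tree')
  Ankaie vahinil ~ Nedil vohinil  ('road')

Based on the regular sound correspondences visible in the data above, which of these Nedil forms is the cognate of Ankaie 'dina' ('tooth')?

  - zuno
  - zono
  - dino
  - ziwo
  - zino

zino

diolbu ~ ziolbu — Ankaie d corresponds to Nedil z word-initially before a front vowel.
pifuna ~ pifuno, husula ~ husulo — Ankaie a corresponds to Nedil o word-finally.
Applying these to Ankaie 'dina':
  dina → zina   (d→z word-initially before a front vowel)
  zina → zino   (a→o word-finally)
So the Nedil cognate is 'zino'.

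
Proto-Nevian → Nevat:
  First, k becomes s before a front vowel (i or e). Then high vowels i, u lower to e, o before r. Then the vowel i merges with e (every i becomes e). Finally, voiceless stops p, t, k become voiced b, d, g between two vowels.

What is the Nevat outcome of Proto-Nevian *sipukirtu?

Nevat: start from *sipukirtu.
  rule 1 (palatalisation): sipukirtu → sipusirtu
  rule 2 (pre-rhotic lowering): sipusirtu → sipusertu
  rule 3 (vowel merger): sipusertu → sepusertu
  rule 4 (intervocalic voicing): sepusertu → sebusertu
  ⇒ Nevat sebusertu

sebusertu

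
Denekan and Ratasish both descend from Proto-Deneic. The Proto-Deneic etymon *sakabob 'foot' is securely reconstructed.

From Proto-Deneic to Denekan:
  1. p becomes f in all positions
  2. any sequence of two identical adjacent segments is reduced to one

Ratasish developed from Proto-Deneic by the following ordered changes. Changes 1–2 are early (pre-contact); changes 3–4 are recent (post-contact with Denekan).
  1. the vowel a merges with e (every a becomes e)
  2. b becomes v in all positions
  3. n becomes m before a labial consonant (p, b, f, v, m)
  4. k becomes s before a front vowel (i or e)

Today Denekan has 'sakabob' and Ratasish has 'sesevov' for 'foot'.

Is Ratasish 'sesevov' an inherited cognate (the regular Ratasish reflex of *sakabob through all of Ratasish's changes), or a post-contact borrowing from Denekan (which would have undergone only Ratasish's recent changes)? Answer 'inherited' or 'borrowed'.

inherited

If inherited, *sakabob would pass through all of Ratasish's changes:
Ratasish: *sakabob
  sakabob → sekebob   [vowel merger]
  sekebob → sekevov   [unconditioned shift]
  sekevov (rule 3 does not apply)
  sekevov → sesevov   [palatalisation]
  giving Ratasish sesevov.
If borrowed from Denekan 'sakabob' after the early changes, it would undergo only the recent ones:
  rule 3 (nasal place assimilation): no change (sakabob)
  rule 4 (palatalisation): no change (sakabob)
  ⇒ as a loan: sakabob
Ratasish 'sesevov' matches the inherited outcome exactly, so it is an inherited cognate, not a loan.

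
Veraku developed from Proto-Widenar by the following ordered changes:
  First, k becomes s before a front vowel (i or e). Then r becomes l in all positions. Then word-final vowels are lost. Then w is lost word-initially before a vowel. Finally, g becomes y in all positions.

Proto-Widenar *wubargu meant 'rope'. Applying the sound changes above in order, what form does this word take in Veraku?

Veraku: start from *wubargu.
  rule 1: no change — wubargu
  rule 2 (unconditioned shift): wubargu → wubalgu
  rule 3 (apocope): wubalgu → wubalg
  rule 4 (glide loss): wubalg → ubalg
  rule 5 (unconditioned shift): ubalg → ubaly
  ⇒ Veraku ubaly

ubaly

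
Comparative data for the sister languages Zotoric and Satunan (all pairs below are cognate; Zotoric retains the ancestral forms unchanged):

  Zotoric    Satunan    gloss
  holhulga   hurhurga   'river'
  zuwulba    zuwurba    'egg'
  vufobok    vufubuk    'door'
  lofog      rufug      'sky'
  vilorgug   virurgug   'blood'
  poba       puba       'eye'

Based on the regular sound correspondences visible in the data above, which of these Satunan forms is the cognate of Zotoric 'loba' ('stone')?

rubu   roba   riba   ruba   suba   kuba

ruba

lofog ~ rufug — Zotoric l corresponds to Satunan r word-initially before a back vowel.
vufobok ~ vufubuk, poba ~ puba — Zotoric o corresponds to Satunan u after a consonant, before a labial obstruent.
Applying these to Zotoric 'loba':
  loba → roba   (l→r word-initially before a back vowel)
  roba → ruba   (o→u after a consonant, before a labial obstruent)
So the Satunan cognate is 'ruba'.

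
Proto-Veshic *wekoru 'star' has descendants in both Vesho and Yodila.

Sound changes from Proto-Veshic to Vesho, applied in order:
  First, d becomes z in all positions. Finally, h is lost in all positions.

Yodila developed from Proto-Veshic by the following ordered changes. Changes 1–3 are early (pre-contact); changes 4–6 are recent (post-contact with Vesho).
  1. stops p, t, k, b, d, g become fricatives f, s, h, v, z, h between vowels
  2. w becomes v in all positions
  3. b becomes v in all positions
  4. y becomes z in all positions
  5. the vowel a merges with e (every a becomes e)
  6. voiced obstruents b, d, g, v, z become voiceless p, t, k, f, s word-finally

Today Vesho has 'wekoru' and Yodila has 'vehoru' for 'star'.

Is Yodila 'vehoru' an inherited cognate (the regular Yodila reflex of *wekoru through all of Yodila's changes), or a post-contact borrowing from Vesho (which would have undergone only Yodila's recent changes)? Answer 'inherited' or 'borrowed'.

If inherited, *wekoru would pass through all of Yodila's changes:
Yodila: start from *wekoru.
  rule 1 (intervocalic lenition): wekoru → wehoru
  rule 2 (unconditioned shift): wehoru → vehoru
  rule 3: no change — vehoru
  rule 4: no change — vehoru
  rule 5: no change — vehoru
  rule 6: no change — vehoru
  ⇒ Yodila vehoru
If borrowed from Vesho 'wekoru' after the early changes, it would undergo only the recent ones:
  rule 4 (unconditioned shift): no change (wekoru)
  rule 5 (vowel merger): no change (wekoru)
  rule 6 (final devoicing): no change (wekoru)
  ⇒ as a loan: wekoru
Yodila 'vehoru' matches the inherited outcome exactly, so it is an inherited cognate, not a loan.

inherited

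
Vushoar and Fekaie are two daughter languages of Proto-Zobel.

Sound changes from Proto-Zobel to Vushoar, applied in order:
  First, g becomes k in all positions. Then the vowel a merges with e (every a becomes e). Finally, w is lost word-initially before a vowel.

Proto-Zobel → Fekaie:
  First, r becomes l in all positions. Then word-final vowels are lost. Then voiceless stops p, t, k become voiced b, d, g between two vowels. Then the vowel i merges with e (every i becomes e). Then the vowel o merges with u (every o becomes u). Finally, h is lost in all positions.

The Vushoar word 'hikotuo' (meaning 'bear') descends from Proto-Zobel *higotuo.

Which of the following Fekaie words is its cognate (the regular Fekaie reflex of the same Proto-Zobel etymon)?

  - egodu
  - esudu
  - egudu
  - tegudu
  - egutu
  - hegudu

egudu

Fekaie: *higotuo > higotu > higodu > hegodu > hegudu > egudu  (by apocope, intervocalic voicing, vowel merger, vowel merger, h-loss)
Only 'egudu' matches the regular Fekaie development of *higotuo.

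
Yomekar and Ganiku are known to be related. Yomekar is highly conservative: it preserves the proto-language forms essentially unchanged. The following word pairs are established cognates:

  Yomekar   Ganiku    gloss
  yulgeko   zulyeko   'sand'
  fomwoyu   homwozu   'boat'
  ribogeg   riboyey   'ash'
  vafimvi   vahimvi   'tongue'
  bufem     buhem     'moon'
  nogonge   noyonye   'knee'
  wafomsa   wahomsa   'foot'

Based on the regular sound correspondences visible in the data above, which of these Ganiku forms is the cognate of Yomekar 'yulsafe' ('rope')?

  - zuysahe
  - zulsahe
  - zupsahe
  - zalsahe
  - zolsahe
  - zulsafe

zulsahe

yulgeko ~ zulyeko — Yomekar y corresponds to Ganiku z word-initially before a back vowel.
bufem ~ buhem — Yomekar f corresponds to Ganiku h between vowels (before a front vowel).
Applying these to Yomekar 'yulsafe':
  yulsafe → zulsafe   (y→z word-initially before a back vowel)
  zulsafe → zulsahe   (f→h between vowels (before a front vowel))
So the Ganiku cognate is 'zulsahe'.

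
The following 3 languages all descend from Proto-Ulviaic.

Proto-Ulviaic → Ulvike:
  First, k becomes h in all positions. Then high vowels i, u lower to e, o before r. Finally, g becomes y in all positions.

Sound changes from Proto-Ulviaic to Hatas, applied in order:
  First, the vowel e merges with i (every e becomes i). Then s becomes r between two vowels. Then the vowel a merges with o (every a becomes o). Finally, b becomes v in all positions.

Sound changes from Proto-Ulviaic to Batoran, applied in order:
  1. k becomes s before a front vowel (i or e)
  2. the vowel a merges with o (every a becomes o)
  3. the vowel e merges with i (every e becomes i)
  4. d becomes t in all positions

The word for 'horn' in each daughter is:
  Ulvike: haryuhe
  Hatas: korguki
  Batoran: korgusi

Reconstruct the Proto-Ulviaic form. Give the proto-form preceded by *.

*karguke

Position 2: Ulvike has a, Hatas has o, Batoran has o. Ulvike preserves a here (none of its changes turn any other segment into a), so the proto-segment is *a.
Position 7: Ulvike has e, Hatas has i, Batoran has i. Taking the neighbouring segments as reconstructed: Ulvike e can only go back to *e; Hatas i could go back to *e or *i; Batoran i could go back to *e or *i — the one source consistent with every daughter is *e.
Position 4: Ulvike has y, Hatas has g, Batoran has g. Hatas preserves g here (none of its changes turn any other segment into g), so the proto-segment is *g.
Verify the candidate proto-form against each daughter:
Ulvike: *karguke > harguhe > haryuhe  (by unconditioned shift, unconditioned shift)
Hatas: start from *karguke.
  rule 1 (vowel merger): karguke → karguki
  rule 2: no change — karguki
  rule 3 (vowel merger): karguki → korguki
  rule 4: no change — korguki
  ⇒ Hatas korguki
Batoran: start from *karguke.
  rule 1 (palatalisation): karguke → karguse
  rule 2 (vowel merger): karguse → korguse
  rule 3 (vowel merger): korguse → korgusi
  rule 4: no change — korgusi
  ⇒ Batoran korgusi
Only *karguke yields all of Ulvike haryuhe, Hatas korguki, Batoran korgusi.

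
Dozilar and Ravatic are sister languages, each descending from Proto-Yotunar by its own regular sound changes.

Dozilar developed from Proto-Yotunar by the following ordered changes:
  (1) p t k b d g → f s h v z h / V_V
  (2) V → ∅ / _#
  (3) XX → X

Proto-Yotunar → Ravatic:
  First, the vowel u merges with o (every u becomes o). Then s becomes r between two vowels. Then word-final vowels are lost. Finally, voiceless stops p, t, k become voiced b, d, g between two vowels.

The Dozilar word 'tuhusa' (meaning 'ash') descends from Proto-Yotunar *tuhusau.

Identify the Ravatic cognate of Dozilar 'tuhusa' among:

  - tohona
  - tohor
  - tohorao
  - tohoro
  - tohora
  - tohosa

Ravatic: *tuhusau
  tuhusau → tohosao   [vowel merger]
  tohosao → tohorao   [rhotacism]
  tohorao → tohora   [apocope]
  tohora (rule 4 does not apply)
  giving Ravatic tohora.
The other candidates each miss or misapply at least one Ravatic change.

tohora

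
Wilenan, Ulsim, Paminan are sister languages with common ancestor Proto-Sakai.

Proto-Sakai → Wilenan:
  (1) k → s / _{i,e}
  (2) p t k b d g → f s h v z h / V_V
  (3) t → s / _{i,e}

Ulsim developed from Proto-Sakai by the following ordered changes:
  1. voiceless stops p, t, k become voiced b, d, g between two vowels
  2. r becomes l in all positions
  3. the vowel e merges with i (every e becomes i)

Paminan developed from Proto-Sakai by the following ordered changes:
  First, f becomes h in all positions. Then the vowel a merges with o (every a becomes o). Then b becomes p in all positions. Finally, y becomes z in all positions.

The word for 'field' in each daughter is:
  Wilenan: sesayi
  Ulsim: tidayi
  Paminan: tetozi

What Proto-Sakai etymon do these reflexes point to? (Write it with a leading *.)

*tetayi

Position 1: Wilenan has s, Ulsim has t, Paminan has t. Ulsim preserves t here (none of its changes turn any other segment into t), so the proto-segment is *t.
Position 2: Wilenan has e, Ulsim has i, Paminan has e. Wilenan preserves e here (none of its changes turn any other segment into e), so the proto-segment is *e.
Position 3: Wilenan has s, Ulsim has d, Paminan has t. Paminan preserves t here (none of its changes turn any other segment into t), so the proto-segment is *t.
Continuing position by position gives *tetayi; check it forward:
Wilenan: *tetayi
  tetayi (rule 1 does not apply)
  tetayi → tesayi   [intervocalic lenition]
  tesayi → sesayi   [palatalisation]
  giving Wilenan sesayi.
Ulsim: *tetayi
  tetayi → tedayi   [intervocalic voicing]
  tedayi (rule 2 does not apply)
  tedayi → tidayi   [vowel merger]
  giving Ulsim tidayi.
Paminan: *tetayi > tetoyi > tetozi  (by vowel merger, unconditioned shift)
Only *tetayi yields all of Wilenan sesayi, Ulsim tidayi, Paminan tetozi.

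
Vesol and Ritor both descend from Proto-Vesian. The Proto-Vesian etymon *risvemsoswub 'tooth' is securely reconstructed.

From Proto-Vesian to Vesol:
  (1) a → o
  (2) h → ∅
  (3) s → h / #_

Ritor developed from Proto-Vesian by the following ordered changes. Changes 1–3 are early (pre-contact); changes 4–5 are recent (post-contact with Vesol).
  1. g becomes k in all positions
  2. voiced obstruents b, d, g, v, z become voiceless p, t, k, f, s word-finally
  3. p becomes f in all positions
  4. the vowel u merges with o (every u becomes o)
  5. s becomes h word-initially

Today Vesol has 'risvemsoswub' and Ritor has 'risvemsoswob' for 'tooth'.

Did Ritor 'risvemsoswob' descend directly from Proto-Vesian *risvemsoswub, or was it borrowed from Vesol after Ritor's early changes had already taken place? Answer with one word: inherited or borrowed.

If inherited, *risvemsoswub would pass through all of Ritor's changes:
Ritor: *risvemsoswub
  risvemsoswub (rule 1 does not apply)
  risvemsoswub → risvemsoswup   [final devoicing]
  risvemsoswup → risvemsoswuf   [unconditioned shift]
  risvemsoswuf → risvemsoswof   [vowel merger]
  risvemsoswof (rule 5 does not apply)
  giving Ritor risvemsoswof.
If borrowed from Vesol 'risvemsoswub' after the early changes, it would undergo only the recent ones:
  rule 4 (vowel merger): risvemsoswub → risvemsoswob
  rule 5 (debuccalisation): no change (risvemsoswob)
  ⇒ as a loan: risvemsoswob
Ritor 'risvemsoswob' matches the loan outcome 'risvemsoswob', not the inherited 'risvemsoswof' — it skipped the early Ritor changes, so it was borrowed from Vesol.

borrowed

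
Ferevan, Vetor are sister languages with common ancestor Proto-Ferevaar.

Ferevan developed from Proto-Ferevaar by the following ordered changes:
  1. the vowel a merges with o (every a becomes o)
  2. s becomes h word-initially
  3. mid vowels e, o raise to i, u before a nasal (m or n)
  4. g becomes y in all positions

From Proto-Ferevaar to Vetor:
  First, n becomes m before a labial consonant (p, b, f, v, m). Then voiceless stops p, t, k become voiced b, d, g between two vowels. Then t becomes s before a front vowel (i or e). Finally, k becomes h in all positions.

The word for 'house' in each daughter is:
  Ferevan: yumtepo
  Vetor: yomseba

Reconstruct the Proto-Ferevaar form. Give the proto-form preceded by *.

*yomtepa

Position 4: Ferevan has t, Vetor has s. Ferevan preserves t here (none of its changes turn any other segment into t), so the proto-segment is *t.
Position 2: Ferevan has u, Vetor has o. Vetor preserves o here (none of its changes turn any other segment into o), so the proto-segment is *o.
Continuing position by position gives *yomtepa; check it forward:
Ferevan: *yomtepa
  yomtepa → yomtepo   [vowel merger]
  yomtepo (rule 2 does not apply)
  yomtepo → yumtepo   [pre-nasal raising]
  yumtepo (rule 4 does not apply)
  giving Ferevan yumtepo.
Vetor: start from *yomtepa.
  rule 1: no change — yomtepa
  rule 2 (intervocalic voicing): yomtepa → yomteba
  rule 3 (palatalisation): yomteba → yomseba
  rule 4: no change — yomseba
  ⇒ Vetor yomseba
No other proto-form is consistent with every reflex, so the reconstruction is *yomtepa.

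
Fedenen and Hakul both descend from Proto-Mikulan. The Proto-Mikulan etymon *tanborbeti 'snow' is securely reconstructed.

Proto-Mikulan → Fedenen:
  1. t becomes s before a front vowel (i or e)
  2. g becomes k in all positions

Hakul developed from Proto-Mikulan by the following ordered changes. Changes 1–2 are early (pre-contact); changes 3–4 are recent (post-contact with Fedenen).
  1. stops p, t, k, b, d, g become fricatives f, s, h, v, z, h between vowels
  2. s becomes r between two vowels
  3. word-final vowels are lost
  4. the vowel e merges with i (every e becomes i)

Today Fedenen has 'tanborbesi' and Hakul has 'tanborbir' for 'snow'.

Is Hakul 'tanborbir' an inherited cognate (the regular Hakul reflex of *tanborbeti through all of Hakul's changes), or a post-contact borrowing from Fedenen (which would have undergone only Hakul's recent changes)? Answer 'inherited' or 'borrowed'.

If inherited, *tanborbeti would pass through all of Hakul's changes:
Hakul: start from *tanborbeti.
  rule 1 (intervocalic lenition): tanborbeti → tanborbesi
  rule 2 (rhotacism): tanborbesi → tanborberi
  rule 3 (apocope): tanborberi → tanborber
  rule 4 (vowel merger): tanborber → tanborbir
  ⇒ Hakul tanborbir
If borrowed from Fedenen 'tanborbesi' after the early changes, it would undergo only the recent ones:
  rule 3 (apocope): tanborbesi → tanborbes
  rule 4 (vowel merger): tanborbes → tanborbis
  ⇒ as a loan: tanborbis
Hakul 'tanborbir' matches the inherited outcome exactly, so it is an inherited cognate, not a loan.

inherited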